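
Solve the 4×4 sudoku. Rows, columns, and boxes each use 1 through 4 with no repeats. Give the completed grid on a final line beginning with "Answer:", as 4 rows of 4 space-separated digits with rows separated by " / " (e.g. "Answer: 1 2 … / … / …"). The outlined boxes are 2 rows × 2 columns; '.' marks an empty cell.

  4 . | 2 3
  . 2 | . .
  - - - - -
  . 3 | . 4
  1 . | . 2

Step 1. [r3c3∈{1}] r3c3 is down to just 1, so r3c3=1.
Step 2. [r2c1∈{3}] only 3 remains possible at r2c1, so r2c1=3.
Step 3. [r4c3∈{3}] nothing but 3 survives at r4c3, so r4c3=3.
Step 4. [r2c4∈{1}] r2c4's peers cover all but 1 ⇒ r2c4=1.
Step 5. [r4c2∈{4}] r4c2 has the single candidate 4, so r4c2=4.
Step 6. [r2c3∈{4}] nothing but 4 survives at r2c3. So r2c3=4.
Step 7. [r1c2∈{1}] r1c2 is down to just 1, so r1c2=1.
Step 8. [r3c1∈{2}] r3c1's peers cover all but 2 ⇒ r3c1=2.

Answer: 4 1 2 3 / 3 2 4 1 / 2 3 1 4 / 1 4 3 2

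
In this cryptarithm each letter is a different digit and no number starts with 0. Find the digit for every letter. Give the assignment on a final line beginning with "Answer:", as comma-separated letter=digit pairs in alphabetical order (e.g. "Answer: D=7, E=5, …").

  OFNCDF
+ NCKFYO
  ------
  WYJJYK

Step 1. [col 1: F + O ≡ K (mod 10)] O=5 is one option consistent with column 1 (F + O ≡ K (mod 10), carry-in 0) — take it. So O=5.
Step 2. [col 1: F + O ≡ K (mod 10)] several values work for K in column 1 (F + O ≡ K (mod 10), carry-in 0); try K=1 ⇒ K=1.
Step 3. [col 1: F + O ≡ K (mod 10)] column 1: given O=5, K=1, carry-in 0, and digits 1,5 already taken and all letters distinct, F+O≡K (mod 10) forces F=6 ⇒ F=6.
Step 4. [col 2: D + Y ≡ Y (mod 10)] in column 2 we have D+Y≡Y with carry-in 1; given nothing yet and digits 1,5,6 already taken and all letters distinct, that pins D to 9 ⇒ D=9.
Step 5. [col 2: D + Y ≡ Y (mod 10)] no forcing yet in column 2 (carry-in 1); Y=3 is free and consistent — try it, so Y=3.
Step 6. [col 3: C + F ≡ J (mod 10)] column 3 (C + F ≡ J (mod 10), carry-in 1) doesn't pin C yet; pick C=7 and continue. So C=7.
Step 7. [col 3: C + F ≡ J (mod 10)] column 3 reads C+F+carry(1)=J with C=7, F=6; with digits 1,3,5,6,7,9 already taken and all letters distinct, the only value for J is 4. So J=4.
Step 8. [col 4: N + K ≡ J (mod 10)] column 4: given K=1, J=4, carry-in 1, and digits 1,3,4,5,6,7,9 already taken and all letters distinct, N+K≡J (mod 10) forces N=2. So N=2.
Step 9. [col 6: O + N ≡ W (mod 10)] column 6: given O=5, N=2, carry-in 1, and digits 1,2,3,4,5,6,7,9 already taken and all letters distinct, O+N≡W (mod 10) forces W=8 ⇒ W=8.

Answer: C=7, D=9, F=6, J=4, K=1, N=2, O=5, W=8, Y=3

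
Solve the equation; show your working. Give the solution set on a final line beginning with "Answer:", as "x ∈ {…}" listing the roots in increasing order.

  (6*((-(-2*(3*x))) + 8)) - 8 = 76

Step 1. [(6*((-(-2*(3*x))) + 8)) - 8 = 76] -8 is outermost — add 8 both sides, so sub: 6*((-(-2*(3*x))) + 8) = 84.
Step 2. [6*((-(-2*(3*x))) + 8) = 84] leading coefficient 6: divide by 6. So div: (-(-2*(3*x))) + 8 = 14.
Step 3. [(-(-2*(3*x))) + 8 = 14] 8 comes off first (subtract 8). So sub: -(-2*(3*x)) = 6.
Step 4. [-(-2*(3*x)) = 6] LHS negated; negate both sides ⇒ neg: -2*(3*x) = -6.
Step 5. [-2*(3*x) = -6] -2 out front; divide by -2 ⇒ div: 3*x = 3.
Step 6. [3*x = 3] leading coefficient 3: divide by 3, so div: x = 1.

Answer: x ∈ {1}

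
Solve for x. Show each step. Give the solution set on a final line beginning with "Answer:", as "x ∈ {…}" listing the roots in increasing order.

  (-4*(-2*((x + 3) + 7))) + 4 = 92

Step 1. [(-4*(-2*((x + 3) + 7))) + 4 = 92] common factor -4 (LHS and 92) — divide through. So factor: (-2*((x + 3) + 7)) - 1 = -23.
Step 2. [(-2*((x + 3) + 7)) - 1 = -23] 1 comes off first (add 1). So sub: -2*((x + 3) + 7) = -22.
Step 3. [-2*((x + 3) + 7) = -22] -2·(inner) — divide through by -2, so div: (x + 3) + 7 = 11.
Step 4. [(x + 3) + 7 = 11] subtract 7: x sits inside (… + 7), so sub: x + 3 = 4.
Step 5. [x + 3 = 4] 3 comes off first (subtract 3). So sub: x = 1.

Answer: x ∈ {1}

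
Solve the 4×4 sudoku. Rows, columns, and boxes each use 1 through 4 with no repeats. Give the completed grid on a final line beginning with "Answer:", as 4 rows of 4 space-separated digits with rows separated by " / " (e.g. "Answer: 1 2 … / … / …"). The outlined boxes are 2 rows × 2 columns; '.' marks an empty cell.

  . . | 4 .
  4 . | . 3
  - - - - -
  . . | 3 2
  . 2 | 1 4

Step 1. [r2c2∈{1}] nothing but 1 survives at r2c2 ⇒ r2c2=1.
Step 2. [r1c1∈{2,3}] in row 1, 2 fits only at r1c1. So r1c1=2.
Step 3. [r2c3∈{2}] r2c3 is down to just 2, so r2c3=2.
Step 4. [r1c2∈{3}] r1c2 has the single candidate 3 ⇒ r1c2=3.
Step 5. [r1c4∈{1}] r1c4 has the single candidate 1. So r1c4=1.
Step 6. [r4c1∈{3}] only 3 remains possible at r4c1. So r4c1=3.
Step 7. [r3c2∈{4}] r3c2 has the single candidate 4. So r3c2=4.
Step 8. [r3c1∈{1}] r3c1 is down to just 1. So r3c1=1.

Answer: 2 3 4 1 / 4 1 2 3 / 1 4 3 2 / 3 2 1 4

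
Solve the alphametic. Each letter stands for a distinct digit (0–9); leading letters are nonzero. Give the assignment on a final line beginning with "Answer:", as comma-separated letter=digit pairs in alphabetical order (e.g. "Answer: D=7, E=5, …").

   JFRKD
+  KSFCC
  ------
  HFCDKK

Step 1. [col 1: D + C ≡ K (mod 10)] no forcing yet in column 1 (carry-in 0); K=6 is free and consistent — try it, so K=6.
Step 2. [col 1: D + C ≡ K (mod 10)] several values work for C in column 1 (D + C ≡ K (mod 10), carry-in 0); try C=9. So C=9.
Step 3. [H] adding two 5-digit numbers gives at most 5+1 digits, and here it does — H is that final carry and must be 1, so H=1.
Step 4. [col 1: D + C ≡ K (mod 10)] from column 1 (C=9, K=6, carry-in 0, digits 1,6,9 already taken and all letters distinct): D must equal 7, so D=7.
Step 5. [col 3: R + F ≡ D (mod 10)] several values work for F in column 3 (R + F ≡ D (mod 10), carry-in 1); try F=4 ⇒ F=4.
Step 6. [col 3: R + F ≡ D (mod 10)] column 3: given F=4, D=7, carry-in 1, and digits 1,4,6,7,9 already taken and all letters distinct, R+F≡D (mod 10) forces R=2. So R=2.
Step 7. [col 4: F + S ≡ C (mod 10)] from column 4 (F=4, C=9, carry-in 0, digits 1,2,4,6,7,9 already taken and all letters distinct): S must equal 5. So S=5.
Step 8. [col 5: J + K ≡ F (mod 10)] from column 5 (K=6, F=4, carry-in 0, digits 1,2,4,5,6,7,9 already taken and all letters distinct): J must equal 8. So J=8.

Answer: C=9, D=7, F=4, H=1, J=8, K=6, R=2, S=5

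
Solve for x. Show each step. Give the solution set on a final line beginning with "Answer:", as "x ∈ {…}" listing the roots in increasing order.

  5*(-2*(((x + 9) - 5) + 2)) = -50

Step 1. [5*(-2*(((x + 9) - 5) + 2)) = -50] divide by the outer 5, so div: -2*(((x + 9) - 5) + 2) = -10.
Step 2. [-2*(((x + 9) - 5) + 2) = -10] leading coefficient -2: divide by -2, so div: ((x + 9) - 5) + 2 = 5.
Step 3. [((x + 9) - 5) + 2 = 5] +2 is outermost — subtract 2 both sides ⇒ sub: (x + 9) - 5 = 3.
Step 4. [(x + 9) - 5 = 3] add 5: x sits inside (… - 5) ⇒ sub: x + 9 = 8.
Step 5. [x + 9 = 8] the outer +9 inverts by subtracting 9, so sub: x = -1.

Answer: x ∈ {-1}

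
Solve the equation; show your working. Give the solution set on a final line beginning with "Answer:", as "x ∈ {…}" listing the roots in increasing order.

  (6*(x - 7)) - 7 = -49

Step 1. [(6*(x - 7)) - 7 = -49] peel the -7: add 7 from each side. So sub: 6*(x - 7) = -42.
Step 2. [6*(x - 7) = -42] LHS = 6·(…); ÷6 both sides ⇒ div: x - 7 = -7.
Step 3. [x - 7 = -7] add 7: x sits inside (… - 7). So sub: x = 0.

Answer: x ∈ {0}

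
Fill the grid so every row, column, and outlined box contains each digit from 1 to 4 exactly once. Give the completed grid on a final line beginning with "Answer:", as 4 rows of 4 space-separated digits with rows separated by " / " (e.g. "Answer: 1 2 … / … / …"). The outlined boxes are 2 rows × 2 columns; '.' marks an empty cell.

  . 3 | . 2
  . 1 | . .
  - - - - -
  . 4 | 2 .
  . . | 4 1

Step 1. [r2c4∈{3,4}] across col 4, 4 lands solely at r2c4. So r2c4=4.
Step 2. [r4c1∈{2,3}] 3 has one home in row 4: r4c1 ⇒ r4c1=3.
Step 3. [r1c1∈{4}] r1c1 is down to just 4. So r1c1=4.
Step 4. [r4c2∈{2}] r4c2 is down to just 2, so r4c2=2.
Step 5. [r2c1∈{2}] nothing but 2 survives at r2c1, so r2c1=2.
Step 6. [r3c1∈{1}] r3c1 is down to just 1, so r3c1=1.
Step 7. [r3c4∈{3}] nothing but 3 survives at r3c4, so r3c4=3.
Step 8. [r1c3∈{1}] r1c3 is down to just 1. So r1c3=1.
Step 9. [r2c3∈{3}] r2c3 is down to just 3 ⇒ r2c3=3.

Answer: 4 3 1 2 / 2 1 3 4 / 1 4 2 3 / 3 2 4 1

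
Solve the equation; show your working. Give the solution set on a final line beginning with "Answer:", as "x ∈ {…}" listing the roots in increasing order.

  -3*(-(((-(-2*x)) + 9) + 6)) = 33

Step 1. [-3*(-(((-(-2*x)) + 9) + 6)) = 33] -3 out front; divide by -3 ⇒ div: -(((-(-2*x)) + 9) + 6) = -11.
Step 2. [-(((-(-2*x)) + 9) + 6) = -11] LHS negated; negate both sides. So neg: ((-(-2*x)) + 9) + 6 = 11.
Step 3. [((-(-2*x)) + 9) + 6 = 11] peel the +6: subtract 6 from each side, so sub: (-(-2*x)) + 9 = 5.
Step 4. [(-(-2*x)) + 9 = 5] 9 comes off first (subtract 9), so sub: -(-2*x) = -4.
Step 5. [-(-2*x) = -4] LHS negated; negate both sides ⇒ neg: -2*x = 4.
Step 6. [-2*x = 4] -2·(inner) — divide through by -2. So div: x = -2.

Answer: x ∈ {-2}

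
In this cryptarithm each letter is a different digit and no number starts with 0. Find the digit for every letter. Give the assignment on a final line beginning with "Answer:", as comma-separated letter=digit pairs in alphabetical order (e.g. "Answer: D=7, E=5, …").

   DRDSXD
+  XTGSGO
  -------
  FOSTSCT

Step 1. [col 1: D + O ≡ T (mod 10)] D=7 is one option consistent with column 1 (D + O ≡ T (mod 10), carry-in 0) — take it. So D=7.
Step 2. [F] the sum has 7 digits but both addends have 6; that extra leading digit F is the final carry, namely 1. So F=1.
Step 3. [col 1: D + O ≡ T (mod 10)] several values work for T in column 1 (D + O ≡ T (mod 10), carry-in 0); try T=2 ⇒ T=2.
Step 4. [col 1: D + O ≡ T (mod 10)] from column 1 (D=7, T=2, carry-in 0, digits 1,2,7 already taken and all letters distinct): O must equal 5, so O=5.
Step 5. [col 2: X + G ≡ C (mod 10)] C=3 is one option consistent with column 2 (X + G ≡ C (mod 10), carry-in 1) — take it. So C=3.
Step 6. [col 2: X + G ≡ C (mod 10)] no forcing yet in column 2 (carry-in 1); X=8 is free and consistent — try it, so X=8.
Step 7. [col 2: X + G ≡ C (mod 10)] column 2: given X=8, C=3, carry-in 1, and digits 1,2,3,5,7,8 already taken and all letters distinct, X+G≡C (mod 10) forces G=4 ⇒ G=4.
Step 8. [col 3: S + S ≡ S (mod 10)] in column 3 we have S+S≡S with carry-in 1; given nothing yet and digits 1,2,3,4,5,7,8 already taken and all letters distinct, that pins S to 9 ⇒ S=9.
Step 9. [col 5: R + T ≡ S (mod 10)] column 5: given T=2, S=9, carry-in 1, and digits 1,2,3,4,5,7,8,9 already taken and all letters distinct, R+T≡S (mod 10) forces R=6. So R=6.

Answer: C=3, D=7, F=1, G=4, O=5, R=6, S=9, T=2, X=8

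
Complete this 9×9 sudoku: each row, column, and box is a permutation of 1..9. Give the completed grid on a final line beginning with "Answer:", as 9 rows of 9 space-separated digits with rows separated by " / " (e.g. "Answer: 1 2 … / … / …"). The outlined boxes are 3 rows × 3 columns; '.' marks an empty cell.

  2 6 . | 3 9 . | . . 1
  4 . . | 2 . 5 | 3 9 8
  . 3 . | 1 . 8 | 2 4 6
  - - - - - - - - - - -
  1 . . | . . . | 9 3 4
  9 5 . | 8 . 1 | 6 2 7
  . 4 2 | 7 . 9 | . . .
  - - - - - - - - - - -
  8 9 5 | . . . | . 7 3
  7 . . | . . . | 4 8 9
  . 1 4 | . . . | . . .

Step 1. [r9c7∈{5}] nothing but 5 survives at r9c7. So r9c7=5.
Step 2. [r2c5∈{6,7}] r2c5 is the only open cell in row 2 admitting 6. So r2c5=6.
Step 3. [r2c2∈{7}] nothing but 7 survives at r2c2, so r2c2=7.
Step 4. [r8c5∈{1,2,3,5}] in row 8, 1 fits only at r8c5, so r8c5=1.
Step 5. [r5c3∈{3}] r5c3's peers cover all but 3, so r5c3=3.
Step 6. [r8c3∈{6}] r8c3 has the single candidate 6, so r8c3=6.
Step 7. [r8c6∈{2,3}] row 8 places 3 nowhere but r8c6, so r8c6=3.
Step 8. [r7c4∈{4,6}] r7c4 is the only open cell in col 4 admitting 4, so r7c4=4.
Step 9. [r7c6∈{2,6}] across row 7, 6 lands solely at r7c6 ⇒ r7c6=6.
Step 10. [r7c5∈{2}] r7c5's peers cover all but 2, so r7c5=2.
Step 11. [r6c9∈{5}] r6c9 is down to just 5. So r6c9=5.
Step 12. [r3c5∈{7}] nothing but 7 survives at r3c5 ⇒ r3c5=7.
Step 13. [r7c7∈{1}] r7c7 has the single candidate 1 ⇒ r7c7=1.
Step 14. [r4c5∈{5}] r4c5 is down to just 5 ⇒ r4c5=5.
Step 15. [r4c2∈{8}] nothing but 8 survives at r4c2 ⇒ r4c2=8.
Step 16. [r4c3∈{7}] nothing but 7 survives at r4c3. So r4c3=7.
Step 17. [r4c6∈{2}] r4c6 is down to just 2. So r4c6=2.
Step 18. [r9c6∈{7}] r9c6 has the single candidate 7 ⇒ r9c6=7.
Step 19. [r6c5∈{3}] r6c5 has the single candidate 3. So r6c5=3.
Step 20. [r2c3∈{1}] only 1 remains possible at r2c3, so r2c3=1.
Step 21. [r5c5∈{4}] only 4 remains possible at r5c5, so r5c5=4.
Step 22. [r8c4∈{5}] only 5 remains possible at r8c4 ⇒ r8c4=5.
Step 23. [r6c1∈{6}] r6c1 has the single candidate 6. So r6c1=6.
Step 24. [r9c4∈{9}] r9c4 has the single candidate 9 ⇒ r9c4=9.
Step 25. [r6c8∈{1}] r6c8 has the single candidate 1. So r6c8=1.
Step 26. [r3c3∈{9}] r3c3 is down to just 9, so r3c3=9.
Step 27. [r1c3∈{8}] r1c3's peers cover all but 8 ⇒ r1c3=8.
Step 28. [r6c7∈{8}] r6c7's peers cover all but 8. So r6c7=8.
Step 29. [r3c1∈{5}] only 5 remains possible at r3c1, so r3c1=5.
Step 30. [r9c1∈{3}] r9c1's peers cover all but 3 ⇒ r9c1=3.
Step 31. [r1c8∈{5}] r1c8 is down to just 5. So r1c8=5.
Step 32. [r8c2∈{2}] r8c2 has the single candidate 2. So r8c2=2.
Step 33. [r1c7∈{7}] r1c7 is down to just 7, so r1c7=7.
Step 34. [r9c9∈{2}] r9c9's peers cover all but 2 ⇒ r9c9=2.
Step 35. [r9c5∈{8}] only 8 remains possible at r9c5. So r9c5=8.
Step 36. [r9c8∈{6}] nothing but 6 survives at r9c8 ⇒ r9c8=6.
Step 37. [r4c4∈{6}] nothing but 6 survives at r4c4 ⇒ r4c4=6.
Step 38. [r1c6∈{4}] only 4 remains possible at r1c6 ⇒ r1c6=4.

Answer: 2 6 8 3 9 4 7 5 1 / 4 7 1 2 6 5 3 9 8 / 5 3 9 1 7 8 2 4 6 / 1 8 7 6 5 2 9 3 4 / 9 5 3 8 4 1 6 2 7 / 6 4 2 7 3 9 8 1 5 / 8 9 5 4 2 6 1 7 3 / 7 2 6 5 1 3 4 8 9 / 3 1 4 9 8 7 5 6 2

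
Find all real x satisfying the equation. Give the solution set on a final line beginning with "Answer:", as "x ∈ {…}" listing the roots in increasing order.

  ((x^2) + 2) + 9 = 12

Step 1. [((x^2) + 2) + 9 = 12] peel the +9: subtract 9 from each side. So sub: (x^2) + 2 = 3.
Step 2. [(x^2) + 2 = 3] peel the +2: subtract 2 from each side ⇒ sub: x^2 = 1.
Step 3. [x^2 = 1] √ both sides: 1 ≥ 0 gives two branches. So sqrt: x = 1 or -1.

Answer: x ∈ {-1, 1}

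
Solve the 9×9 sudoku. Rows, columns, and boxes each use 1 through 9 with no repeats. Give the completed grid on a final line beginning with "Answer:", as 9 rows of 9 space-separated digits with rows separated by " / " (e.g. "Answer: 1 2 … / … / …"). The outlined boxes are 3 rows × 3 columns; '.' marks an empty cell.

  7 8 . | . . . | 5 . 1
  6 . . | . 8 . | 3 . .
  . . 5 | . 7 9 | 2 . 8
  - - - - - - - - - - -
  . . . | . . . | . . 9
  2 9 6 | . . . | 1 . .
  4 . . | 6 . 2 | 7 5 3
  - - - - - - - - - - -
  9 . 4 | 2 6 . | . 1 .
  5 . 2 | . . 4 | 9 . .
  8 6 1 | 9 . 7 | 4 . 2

Step 1. [r4c2∈{1,3,5,7}] 5 has one home in col 2: r4c2. So r4c2=5.
Step 2. [r5c9∈{4}] r5c9 has the single candidate 4. So r5c9=4.
Step 3. [r5c8∈{8}] r5c8 has the single candidate 8, so r5c8=8.
Step 4. [r3c8∈{4,6}] r3c8 is the only open cell in row 3 admitting 6. So r3c8=6.
Step 5. [r8c4∈{1,3,8}] across row 8, 8 lands solely at r8c4. So r8c4=8.
Step 6. [r6c2∈{1}] nothing but 1 survives at r6c2, so r6c2=1.
Step 7. [r4c1∈{3}] r4c1's peers cover all but 3 ⇒ r4c1=3.
Step 8. [r1c3∈{3,9}] r1c3 is the only open cell in col 3 admitting 3. So r1c3=3.
Step 9. [r1c4∈{4}] r1c4 is down to just 4. So r1c4=4.
Step 10. [r2c8∈{4,7,9}] col 8 places 4 nowhere but r2c8, so r2c8=4.
Step 11. [r8c8∈{3,7}] across col 8, 7 lands solely at r8c8. So r8c8=7.
Step 12. [r9c5∈{3,5}] r9c5 is the only open cell in row 9 admitting 5, so r9c5=5.
Step 13. [r7c6∈{3}] only 3 remains possible at r7c6, so r7c6=3.
Step 14. [r5c4∈{3,5,7}] across row 5, 7 lands solely at r5c4, so r5c4=7.
Step 15. [r4c4∈{1}] r4c4's peers cover all but 1, so r4c4=1.
Step 16. [r4c3∈{7,8}] row 4 places 7 nowhere but r4c3 ⇒ r4c3=7.
Step 17. [r2c4∈{5}] r2c4 has the single candidate 5 ⇒ r2c4=5.
Step 18. [r3c1∈{1}] r3c1 has the single candidate 1. So r3c1=1.
Step 19. [r7c7∈{8}] r7c7 is down to just 8. So r7c7=8.
Step 20. [r5c5∈{3}] r5c5's peers cover all but 3, so r5c5=3.
Step 21. [r7c2∈{7}] r7c2 has the single candidate 7. So r7c2=7.
Step 22. [r9c8∈{3}] nothing but 3 survives at r9c8 ⇒ r9c8=3.
Step 23. [r2c9∈{7}] r2c9 has the single candidate 7 ⇒ r2c9=7.
Step 24. [r4c5∈{4}] nothing but 4 survives at r4c5. So r4c5=4.
Step 25. [r4c7∈{6}] r4c7's peers cover all but 6. So r4c7=6.
Step 26. [r5c6∈{5}] r5c6 has the single candidate 5, so r5c6=5.
Step 27. [r3c4∈{3}] only 3 remains possible at r3c4. So r3c4=3.
Step 28. [r4c8∈{2}] r4c8 is down to just 2, so r4c8=2.
Step 29. [r4c6∈{8}] r4c6's peers cover all but 8. So r4c6=8.
Step 30. [r3c2∈{4}] nothing but 4 survives at r3c2, so r3c2=4.
Step 31. [r8c2∈{3}] r8c2 is down to just 3 ⇒ r8c2=3.
Step 32. [r8c9∈{6}] nothing but 6 survives at r8c9 ⇒ r8c9=6.
Step 33. [r2c6∈{1}] r2c6 is down to just 1, so r2c6=1.
Step 34. [r1c6∈{6}] r1c6's peers cover all but 6, so r1c6=6.
Step 35. [r1c8∈{9}] only 9 remains possible at r1c8, so r1c8=9.
Step 36. [r7c9∈{5}] r7c9's peers cover all but 5, so r7c9=5.
Step 37. [r2c2∈{2}] r2c2's peers cover all but 2 ⇒ r2c2=2.
Step 38. [r6c3∈{8}] only 8 remains possible at r6c3 ⇒ r6c3=8.
Step 39. [r8c5∈{1}] r8c5's peers cover all but 1, so r8c5=1.
Step 40. [r1c5∈{2}] only 2 remains possible at r1c5 ⇒ r1c5=2.
Step 41. [r6c5∈{9}] r6c5 has the single candidate 9, so r6c5=9.
Step 42. [r2c3∈{9}] nothing but 9 survives at r2c3, so r2c3=9.

Answer: 7 8 3 4 2 6 5 9 1 / 6 2 9 5 8 1 3 4 7 / 1 4 5 3 7 9 2 6 8 / 3 5 7 1 4 8 6 2 9 / 2 9 6 7 3 5 1 8 4 / 4 1 8 6 9 2 7 5 3 / 9 7 4 2 6 3 8 1 5 / 5 3 2 8 1 4 9 7 6 / 8 6 1 9 5 7 4 3 2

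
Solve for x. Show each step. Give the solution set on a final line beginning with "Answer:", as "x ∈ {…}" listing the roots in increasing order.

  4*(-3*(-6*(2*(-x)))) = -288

Step 1. [4*(-3*(-6*(2*(-x)))) = -288] 4 out front; divide by 4. So div: -3*(-6*(2*(-x))) = -72.
Step 2. [-3*(-6*(2*(-x))) = -72] divide by the outer -3. So div: -6*(2*(-x)) = 24.
Step 3. [-6*(2*(-x)) = 24] divide by the outer -6. So div: 2*(-x) = -4.
Step 4. [2*(-x) = -4] LHS = 2·(…); ÷2 both sides. So div: -x = -2.
Step 5. [-x = -2] flip signs both sides. So neg: x = 2.

Answer: x ∈ {2}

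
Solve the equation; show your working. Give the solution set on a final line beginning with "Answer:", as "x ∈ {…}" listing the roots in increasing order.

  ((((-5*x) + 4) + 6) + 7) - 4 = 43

Step 1. [((((-5*x) + 4) + 6) + 7) - 4 = 43] peel the -4: add 4 from each side. So sub: (((-5*x) + 4) + 6) + 7 = 47.
Step 2. [(((-5*x) + 4) + 6) + 7 = 47] subtract 7: x sits inside (… + 7), so sub: ((-5*x) + 4) + 6 = 40.
Step 3. [((-5*x) + 4) + 6 = 40] the outer +6 inverts by subtracting 6. So sub: (-5*x) + 4 = 34.
Step 4. [(-5*x) + 4 = 34] the outer +4 inverts by subtracting 4, so sub: -5*x = 30.
Step 5. [-5*x = 30] -5·(inner) — divide through by -5. So div: x = -6.

Answer: x ∈ {-6}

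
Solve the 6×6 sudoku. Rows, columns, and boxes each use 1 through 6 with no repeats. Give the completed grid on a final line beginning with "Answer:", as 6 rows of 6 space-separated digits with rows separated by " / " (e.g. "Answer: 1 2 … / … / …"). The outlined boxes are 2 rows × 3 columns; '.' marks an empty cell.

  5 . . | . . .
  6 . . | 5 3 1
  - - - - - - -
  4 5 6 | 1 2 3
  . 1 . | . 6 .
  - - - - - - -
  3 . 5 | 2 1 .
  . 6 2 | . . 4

Step 1. [r1c5∈{4}] r1c5's peers cover all but 4. So r1c5=4.
Step 2. [r1c6∈{2,6}] col 6 places 2 nowhere but r1c6. So r1c6=2.
Step 3. [r2c3∈{4}] nothing but 4 survives at r2c3 ⇒ r2c3=4.
Step 4. [r4c3∈{3}] r4c3's peers cover all but 3, so r4c3=3.
Step 5. [r4c6∈{5}] r4c6 has the single candidate 5 ⇒ r4c6=5.
Step 6. [r5c2∈{4}] nothing but 4 survives at r5c2. So r5c2=4.
Step 7. [r2c2∈{2}] r2c2 has the single candidate 2. So r2c2=2.
Step 8. [r1c4∈{6}] r1c4 is down to just 6, so r1c4=6.
Step 9. [r6c1∈{1}] nothing but 1 survives at r6c1. So r6c1=1.
Step 10. [r1c3∈{1}] r1c3 is down to just 1. So r1c3=1.
Step 11. [r4c4∈{4}] only 4 remains possible at r4c4, so r4c4=4.
Step 12. [r6c5∈{5}] r6c5 is down to just 5, so r6c5=5.
Step 13. [r1c2∈{3}] only 3 remains possible at r1c2, so r1c2=3.
Step 14. [r6c4∈{3}] r6c4's peers cover all but 3. So r6c4=3.
Step 15. [r4c1∈{2}] r4c1's peers cover all but 2, so r4c1=2.
Step 16. [r5c6∈{6}] r5c6 is down to just 6. So r5c6=6.

Answer: 5 3 1 6 4 2 / 6 2 4 5 3 1 / 4 5 6 1 2 3 / 2 1 3 4 6 5 / 3 4 5 2 1 6 / 1 6 2 3 5 4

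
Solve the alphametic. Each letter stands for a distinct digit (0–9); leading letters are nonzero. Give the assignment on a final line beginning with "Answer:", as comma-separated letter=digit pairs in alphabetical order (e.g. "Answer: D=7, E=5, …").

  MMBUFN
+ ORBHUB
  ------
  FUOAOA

Step 1. [col 1: N + B ≡ A (mod 10)] no forcing yet in column 1 (carry-in 0); B=3 is free and consistent — try it, so B=3.
Step 2. [col 1: N + B ≡ A (mod 10)] column 1 (N + B ≡ A (mod 10), carry-in 0) doesn't pin N yet; pick N=1 and continue, so N=1.
Step 3. [col 1: N + B ≡ A (mod 10)] column 1: given N=1, B=3, carry-in 0, and digits 1,3 already taken and all letters distinct, N+B≡A (mod 10) forces A=4, so A=4.
Step 4. [col 2: F + U ≡ O (mod 10)] several values work for F in column 2 (F + U ≡ O (mod 10), carry-in 0); try F=9 ⇒ F=9.
Step 5. [col 2: F + U ≡ O (mod 10)] U=8 is one option consistent with column 2 (F + U ≡ O (mod 10), carry-in 0) — take it, so U=8.
Step 6. [col 2: F + U ≡ O (mod 10)] from column 2 (F=9, U=8, carry-in 0, digits 1,3,4,8,9 already taken and all letters distinct): O must equal 7, so O=7.
Step 7. [col 3: U + H ≡ A (mod 10)] in column 3 we have U+H≡A with carry-in 1; given U=8, A=4 and digits 1,3,4,7,8,9 already taken and all letters distinct, that pins H to 5. So H=5.
Step 8. [col 5: M + R ≡ U (mod 10)] M=2 is one option consistent with column 5 (M + R ≡ U (mod 10), carry-in 0) — take it, so M=2.
Step 9. [col 5: M + R ≡ U (mod 10)] in column 5 we have M+R≡U with carry-in 0; given M=2, U=8 and digits 1,2,3,4,5,7,8,9 already taken and all letters distinct, that pins R to 6, so R=6.

Answer: A=4, B=3, F=9, H=5, M=2, N=1, O=7, R=6, U=8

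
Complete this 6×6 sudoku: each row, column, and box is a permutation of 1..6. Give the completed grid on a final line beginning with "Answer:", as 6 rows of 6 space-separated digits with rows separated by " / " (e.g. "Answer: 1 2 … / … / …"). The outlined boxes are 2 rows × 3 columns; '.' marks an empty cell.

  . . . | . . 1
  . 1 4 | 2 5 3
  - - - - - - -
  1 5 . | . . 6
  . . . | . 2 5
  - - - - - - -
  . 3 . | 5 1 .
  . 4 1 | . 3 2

Step 1. [r2c1∈{6}] only 6 remains possible at r2c1. So r2c1=6.
Step 2. [r3c5∈{4}] nothing but 4 survives at r3c5 ⇒ r3c5=4.
Step 3. [r3c3∈{2,3}] in row 3, 2 fits only at r3c3, so r3c3=2.
Step 4. [r1c3∈{3,5}] r1c3 is the only open cell in col 3 admitting 5 ⇒ r1c3=5.
Step 5. [r4c3∈{3,6}] 3 has one home in col 3: r4c3 ⇒ r4c3=3.
Step 6. [r5c1∈{2}] nothing but 2 survives at r5c1 ⇒ r5c1=2.
Step 7. [r6c4∈{6}] r6c4 has the single candidate 6, so r6c4=6.
Step 8. [r4c2∈{6}] r4c2 is down to just 6 ⇒ r4c2=6.
Step 9. [r4c1∈{4}] only 4 remains possible at r4c1, so r4c1=4.
Step 10. [r1c2∈{2}] nothing but 2 survives at r1c2. So r1c2=2.
Step 11. [r4c4∈{1}] r4c4's peers cover all but 1, so r4c4=1.
Step 12. [r3c4∈{3}] nothing but 3 survives at r3c4 ⇒ r3c4=3.
Step 13. [r1c4∈{4}] only 4 remains possible at r1c4. So r1c4=4.
Step 14. [r1c1∈{3}] r1c1's peers cover all but 3. So r1c1=3.
Step 15. [r6c1∈{5}] only 5 remains possible at r6c1. So r6c1=5.
Step 16. [r5c6∈{4}] r5c6 has the single candidate 4, so r5c6=4.
Step 17. [r1c5∈{6}] r1c5 is down to just 6, so r1c5=6.
Step 18. [r5c3∈{6}] only 6 remains possible at r5c3, so r5c3=6.

Answer: 3 2 5 4 6 1 / 6 1 4 2 5 3 / 1 5 2 3 4 6 / 4 6 3 1 2 5 / 2 3 6 5 1 4 / 5 4 1 6 3 2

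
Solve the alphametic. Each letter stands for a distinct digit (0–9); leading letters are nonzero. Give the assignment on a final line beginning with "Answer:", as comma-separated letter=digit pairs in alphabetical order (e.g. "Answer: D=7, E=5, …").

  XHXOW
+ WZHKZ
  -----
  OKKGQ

Step 1. [col 1: W + Z ≡ Q (mod 10)] W=6 is one option consistent with column 1 (W + Z ≡ Q (mod 10), carry-in 0) — take it ⇒ W=6.
Step 2. [col 1: W + Z ≡ Q (mod 10)] column 1 (W + Z ≡ Q (mod 10), carry-in 0) doesn't pin Q yet; pick Q=9 and continue ⇒ Q=9.
Step 3. [col 1: W + Z ≡ Q (mod 10)] column 1 reads W+Z+carry(0)=Q with W=6, Q=9; with digits 6,9 already taken and all letters distinct, the only value for Z is 3. So Z=3.
Step 4. [col 2: O + K ≡ G (mod 10)] column 2 (O + K ≡ G (mod 10), carry-in 0) doesn't pin K yet; pick K=7 and continue. So K=7.
Step 5. [col 2: O + K ≡ G (mod 10)] column 2 (O + K ≡ G (mod 10), carry-in 0) doesn't pin G yet; pick G=5 and continue. So G=5.
Step 6. [col 2: O + K ≡ G (mod 10)] column 2 reads O+K+carry(0)=G with K=7, G=5; with digits 3,5,6,7,9 already taken and all letters distinct, the only value for O is 8, so O=8.
Step 7. [col 3: X + H ≡ K (mod 10)] H=4 is one option consistent with column 3 (X + H ≡ K (mod 10), carry-in 1) — take it. So H=4.
Step 8. [col 3: X + H ≡ K (mod 10)] from column 3 (H=4, K=7, carry-in 1, digits 3,4,5,6,7,8,9 already taken and all letters distinct): X must equal 2, so X=2.

Answer: G=5, H=4, K=7, O=8, Q=9, W=6, X=2, Z=3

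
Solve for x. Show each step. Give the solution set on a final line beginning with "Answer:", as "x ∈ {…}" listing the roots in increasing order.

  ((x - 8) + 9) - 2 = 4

Step 1. [((x - 8) + 9) - 2 = 4] 2 comes off first (add 2) ⇒ sub: (x - 8) + 9 = 6.
Step 2. [(x - 8) + 9 = 6] peel the +9: subtract 9 from each side. So sub: x - 8 = -3.
Step 3. [x - 8 = -3] peel the -8: add 8 from each side, so sub: x = 5.

Answer: x ∈ {5}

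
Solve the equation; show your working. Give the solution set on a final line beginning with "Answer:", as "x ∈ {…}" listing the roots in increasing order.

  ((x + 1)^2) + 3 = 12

Step 1. [((x + 1)^2) + 3 = 12] +3 is outermost — subtract 3 both sides ⇒ sub: (x + 1)^2 = 9.
Step 2. [(x + 1)^2 = 9] √ both sides: 9 ≥ 0 gives two branches, so sqrt: x + 1 = 3 or -3.
Step 3. [x + 1 = 3 or -3] 1 comes off first (subtract 1), so sub: x = 2 or -4.

Answer: x ∈ {-4, 2}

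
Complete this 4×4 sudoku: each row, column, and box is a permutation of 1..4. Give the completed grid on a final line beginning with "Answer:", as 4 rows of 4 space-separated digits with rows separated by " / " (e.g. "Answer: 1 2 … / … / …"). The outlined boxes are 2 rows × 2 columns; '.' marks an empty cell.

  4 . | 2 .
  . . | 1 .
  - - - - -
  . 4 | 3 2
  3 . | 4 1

Step 1. [r1c4∈{3}] r1c4 is down to just 3. So r1c4=3.
Step 2. [r2c1∈{2}] r2c1's peers cover all but 2. So r2c1=2.
Step 3. [r4c2∈{2}] nothing but 2 survives at r4c2, so r4c2=2.
Step 4. [r3c1∈{1}] nothing but 1 survives at r3c1. So r3c1=1.
Step 5. [r2c2∈{3}] only 3 remains possible at r2c2. So r2c2=3.
Step 6. [r1c2∈{1}] r1c2 is down to just 1 ⇒ r1c2=1.
Step 7. [r2c4∈{4}] r2c4 has the single candidate 4 ⇒ r2c4=4.

Answer: 4 1 2 3 / 2 3 1 4 / 1 4 3 2 / 3 2 4 1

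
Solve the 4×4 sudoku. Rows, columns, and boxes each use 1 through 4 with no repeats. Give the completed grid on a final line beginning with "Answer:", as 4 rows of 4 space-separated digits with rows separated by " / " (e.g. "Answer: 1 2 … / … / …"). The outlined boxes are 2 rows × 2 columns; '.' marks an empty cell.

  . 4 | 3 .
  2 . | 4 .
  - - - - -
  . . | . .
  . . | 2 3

Step 1. [r1c1∈{1}] only 1 remains possible at r1c1 ⇒ r1c1=1.
Step 2. [r3c3∈{1}] r3c3 is down to just 1, so r3c3=1.
Step 3. [r3c1∈{3,4}] r3c1 is the only open cell in col 1 admitting 3 ⇒ r3c1=3.
Step 4. [r4c2∈{1}] r4c2's peers cover all but 1, so r4c2=1.
Step 5. [r3c4∈{4}] r3c4 is down to just 4 ⇒ r3c4=4.
Step 6. [r4c1∈{4}] only 4 remains possible at r4c1, so r4c1=4.
Step 7. [r3c2∈{2}] r3c2 has the single candidate 2. So r3c2=2.
Step 8. [r2c4∈{1}] r2c4 is down to just 1 ⇒ r2c4=1.
Step 9. [r2c2∈{3}] r2c2 is down to just 3, so r2c2=3.
Step 10. [r1c4∈{2}] only 2 remains possible at r1c4, so r1c4=2.

Answer: 1 4 3 2 / 2 3 4 1 / 3 2 1 4 / 4 1 2 3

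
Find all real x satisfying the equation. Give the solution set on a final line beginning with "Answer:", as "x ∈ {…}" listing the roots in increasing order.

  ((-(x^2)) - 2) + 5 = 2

Step 1. [((-(x^2)) - 2) + 5 = 2] the outer +5 inverts by subtracting 5, so sub: (-(x^2)) - 2 = -3.
Step 2. [(-(x^2)) - 2 = -3] add 2: x sits inside (… - 2) ⇒ sub: -(x^2) = -1.
Step 3. [-(x^2) = -1] leading − — multiply by −1. So neg: x^2 = 1.
Step 4. [x^2 = 1] √ both sides: 1 ≥ 0 gives two branches, so sqrt: x = 1 or -1.

Answer: x ∈ {-1, 1}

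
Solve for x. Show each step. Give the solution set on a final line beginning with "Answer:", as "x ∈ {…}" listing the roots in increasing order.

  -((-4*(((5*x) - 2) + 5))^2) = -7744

Step 1. [-((-4*(((5*x) - 2) + 5))^2) = -7744] LHS negated; negate both sides, so neg: (-4*(((5*x) - 2) + 5))^2 = 7744.
Step 2. [(-4*(((5*x) - 2) + 5))^2 = 7744] 7744 ≥ 0, LHS is (·)² — take ±√ ⇒ sqrt: -4*(((5*x) - 2) + 5) = 88 or -88.
Step 3. [-4*(((5*x) - 2) + 5) = 88 or -88] divide by the outer -4 ⇒ div: ((5*x) - 2) + 5 = -22 or 22.
Step 4. [((5*x) - 2) + 5 = -22 or 22] the outer +5 inverts by subtracting 5, so sub: (5*x) - 2 = -27 or 17.
Step 5. [(5*x) - 2 = -27 or 17] -2 is outermost — add 2 both sides. So sub: 5*x = -25 or 19.
Step 6. [5*x = -25 or 19] leading coefficient 5: divide by 5, so div: x = -5 or 19/5.

Answer: x ∈ {-5, 19/5}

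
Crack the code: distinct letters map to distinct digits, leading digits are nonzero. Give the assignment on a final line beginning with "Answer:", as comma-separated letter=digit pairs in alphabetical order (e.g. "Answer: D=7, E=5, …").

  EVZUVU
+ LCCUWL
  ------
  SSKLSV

Step 1. [col 1: U + L ≡ V (mod 10)] column 1 (U + L ≡ V (mod 10), carry-in 0) doesn't pin U yet; pick U=8 and continue ⇒ U=8.
Step 2. [col 1: U + L ≡ V (mod 10)] L=6 is one option consistent with column 1 (U + L ≡ V (mod 10), carry-in 0) — take it. So L=6.
Step 3. [col 1: U + L ≡ V (mod 10)] column 1: given U=8, L=6, carry-in 0, and digits 6,8 already taken and all letters distinct, U+L≡V (mod 10) forces V=4 ⇒ V=4.
Step 4. [col 2: V + W ≡ S (mod 10)] several values work for W in column 2 (V + W ≡ S (mod 10), carry-in 1); try W=2. So W=2.
Step 5. [col 2: V + W ≡ S (mod 10)] in column 2 we have V+W≡S with carry-in 1; given V=4, W=2 and digits 2,4,6,8 already taken and all letters distinct, that pins S to 7, so S=7.
Step 6. [col 4: Z + C ≡ K (mod 10)] no forcing yet in column 4 (carry-in 1); Z=5 is free and consistent — try it ⇒ Z=5.
Step 7. [col 4: Z + C ≡ K (mod 10)] in column 4 we have Z+C≡K with carry-in 1; given Z=5 and digits 2,4,5,6,7,8 already taken and all letters distinct, that pins K to 9 ⇒ K=9.
Step 8. [col 4: Z + C ≡ K (mod 10)] column 4: given Z=5, K=9, carry-in 1, and digits 2,4,5,6,7,8,9 already taken and all letters distinct, Z+C≡K (mod 10) forces C=3, so C=3.
Step 9. [col 6: E + L ≡ S (mod 10)] in column 6 we have E+L≡S with carry-in 0; given L=6, S=7 and digits 2,3,4,5,6,7,8,9 already taken and all letters distinct, that pins E to 1, so E=1.

Answer: C=3, E=1, K=9, L=6, S=7, U=8, V=4, W=2, Z=5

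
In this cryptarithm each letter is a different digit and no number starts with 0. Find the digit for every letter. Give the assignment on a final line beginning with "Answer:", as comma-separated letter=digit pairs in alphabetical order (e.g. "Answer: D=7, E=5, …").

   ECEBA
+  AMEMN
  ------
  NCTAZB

Step 1. [col 1: A + N ≡ B (mod 10)] several values work for B in column 1 (A + N ≡ B (mod 10), carry-in 0); try B=6 ⇒ B=6.
Step 2. [col 1: A + N ≡ B (mod 10)] several values work for A in column 1 (A + N ≡ B (mod 10), carry-in 0); try A=5 ⇒ A=5.
Step 3. [col 1: A + N ≡ B (mod 10)] in column 1 we have A+N≡B with carry-in 0; given A=5, B=6 and digits 5,6 already taken and all letters distinct, that pins N to 1. So N=1.
Step 4. [col 2: B + M ≡ Z (mod 10)] no forcing yet in column 2 (carry-in 0); M=8 is free and consistent — try it ⇒ M=8.
Step 5. [col 2: B + M ≡ Z (mod 10)] column 2 reads B+M+carry(0)=Z with B=6, M=8; with digits 1,5,6,8 already taken and all letters distinct, the only value for Z is 4. So Z=4.
Step 6. [col 3: E + E ≡ A (mod 10)] no forcing yet in column 3 (carry-in 1); E=7 is free and consistent — try it. So E=7.
Step 7. [col 4: C + M ≡ T (mod 10)] several values work for T in column 4 (C + M ≡ T (mod 10), carry-in 1); try T=2 ⇒ T=2.
Step 8. [col 4: C + M ≡ T (mod 10)] column 4: given M=8, T=2, carry-in 1, and digits 1,2,4,5,6,7,8 already taken and all letters distinct, C+M≡T (mod 10) forces C=3, so C=3.

Answer: A=5, B=6, C=3, E=7, M=8, N=1, T=2, Z=4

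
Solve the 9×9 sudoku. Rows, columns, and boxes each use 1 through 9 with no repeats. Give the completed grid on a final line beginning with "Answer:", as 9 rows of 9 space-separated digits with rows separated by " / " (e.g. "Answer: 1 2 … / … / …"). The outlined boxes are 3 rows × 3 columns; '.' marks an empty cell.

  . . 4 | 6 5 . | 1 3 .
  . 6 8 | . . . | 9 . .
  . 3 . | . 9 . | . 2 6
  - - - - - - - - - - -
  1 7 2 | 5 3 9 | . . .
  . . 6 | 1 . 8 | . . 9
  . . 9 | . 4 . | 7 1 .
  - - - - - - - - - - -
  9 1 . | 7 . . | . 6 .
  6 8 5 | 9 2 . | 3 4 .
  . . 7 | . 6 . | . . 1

Step 1. [r5c8∈{5}] r5c8 has the single candidate 5 ⇒ r5c8=5.
Step 2. [r7c6∈{3,4,5}] across row 7, 4 lands solely at r7c6 ⇒ r7c6=4.
Step 3. [r1c9∈{7,8}] row 1 places 8 nowhere but r1c9. So r1c9=8.
Step 4. [r5c7∈{2,4}] across row 5, 2 lands solely at r5c7 ⇒ r5c7=2.
Step 5. [r2c8∈{7}] only 7 remains possible at r2c8. So r2c8=7.
Step 6. [r5c1∈{3,4}] across row 5, 3 lands solely at r5c1. So r5c1=3.
Step 7. [r9c6∈{3,5}] 5 has one home in col 6: r9c6 ⇒ r9c6=5.
Step 8. [r9c7∈{8}] nothing but 8 survives at r9c7, so r9c7=8.
Step 9. [r2c6∈{1,2,3}] col 6 places 3 nowhere but r2c6 ⇒ r2c6=3.
Step 10. [r9c1∈{2,4}] in col 1, 4 fits only at r9c1 ⇒ r9c1=4.
Step 11. [r6c4∈{2}] only 2 remains possible at r6c4. So r6c4=2.
Step 12. [r1c6∈{2,7}] r1c6 is the only open cell in col 6 admitting 2. So r1c6=2.
Step 13. [r4c9∈{4}] nothing but 4 survives at r4c9, so r4c9=4.
Step 14. [r2c9∈{5}] r2c9 is down to just 5, so r2c9=5.
Step 15. [r3c6∈{1,7}] across col 6, 7 lands solely at r3c6. So r3c6=7.
Step 16. [r3c7∈{4}] nothing but 4 survives at r3c7. So r3c7=4.
Step 17. [r3c1∈{5}] only 5 remains possible at r3c1 ⇒ r3c1=5.
Step 18. [r8c9∈{7}] r8c9 is down to just 7. So r8c9=7.
Step 19. [r5c5∈{7}] r5c5 has the single candidate 7, so r5c5=7.
Step 20. [r4c8∈{8}] nothing but 8 survives at r4c8. So r4c8=8.
Step 21. [r7c7∈{5}] r7c7 is down to just 5 ⇒ r7c7=5.
Step 22. [r6c9∈{3}] r6c9's peers cover all but 3 ⇒ r6c9=3.
Step 23. [r2c4∈{4}] r2c4 is down to just 4, so r2c4=4.
Step 24. [r7c3∈{3}] r7c3 has the single candidate 3 ⇒ r7c3=3.
Step 25. [r9c2∈{2}] r9c2 is down to just 2, so r9c2=2.
Step 26. [r9c8∈{9}] only 9 remains possible at r9c8 ⇒ r9c8=9.
Step 27. [r2c1∈{2}] r2c1 is down to just 2 ⇒ r2c1=2.
Step 28. [r5c2∈{4}] r5c2 is down to just 4 ⇒ r5c2=4.
Step 29. [r2c5∈{1}] r2c5's peers cover all but 1, so r2c5=1.
Step 30. [r8c6∈{1}] only 1 remains possible at r8c6 ⇒ r8c6=1.
Step 31. [r7c5∈{8}] only 8 remains possible at r7c5 ⇒ r7c5=8.
Step 32. [r3c4∈{8}] only 8 remains possible at r3c4, so r3c4=8.
Step 33. [r6c2∈{5}] nothing but 5 survives at r6c2. So r6c2=5.
Step 34. [r3c3∈{1}] only 1 remains possible at r3c3 ⇒ r3c3=1.
Step 35. [r6c6∈{6}] r6c6's peers cover all but 6, so r6c6=6.
Step 36. [r9c4∈{3}] nothing but 3 survives at r9c4 ⇒ r9c4=3.
Step 37. [r1c1∈{7}] r1c1's peers cover all but 7, so r1c1=7.
Step 38. [r4c7∈{6}] r4c7 is down to just 6. So r4c7=6.
Step 39. [r1c2∈{9}] nothing but 9 survives at r1c2, so r1c2=9.
Step 40. [r7c9∈{2}] nothing but 2 survives at r7c9. So r7c9=2.
Step 41. [r6c1∈{8}] r6c1's peers cover all but 8, so r6c1=8.

Answer: 7 9 4 6 5 2 1 3 8 / 2 6 8 4 1 3 9 7 5 / 5 3 1 8 9 7 4 2 6 / 1 7 2 5 3 9 6 8 4 / 3 4 6 1 7 8 2 5 9 / 8 5 9 2 4 6 7 1 3 / 9 1 3 7 8 4 5 6 2 / 6 8 5 9 2 1 3 4 7 / 4 2 7 3 6 5 8 9 1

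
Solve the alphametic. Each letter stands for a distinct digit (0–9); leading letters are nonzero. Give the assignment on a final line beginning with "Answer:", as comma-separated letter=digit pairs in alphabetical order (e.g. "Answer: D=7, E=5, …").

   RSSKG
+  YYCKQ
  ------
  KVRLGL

Step 1. [K] adding two 5-digit numbers gives at most 5+1 digits, and here it does — K is that final carry and must be 1. So K=1.
Step 2. [col 1: G + Q ≡ L (mod 10)] no forcing yet in column 1 (carry-in 0); G=3 is free and consistent — try it. So G=3.
Step 3. [col 1: G + Q ≡ L (mod 10)] no forcing yet in column 1 (carry-in 0); Q=7 is free and consistent — try it ⇒ Q=7.
Step 4. [col 1: G + Q ≡ L (mod 10)] in column 1 we have G+Q≡L with carry-in 0; given G=3, Q=7 and digits 1,3,7 already taken and all letters distinct, that pins L to 0. So L=0.
Step 5. [col 3: S + C ≡ L (mod 10)] column 3 (S + C ≡ L (mod 10), carry-in 0) doesn't pin C yet; pick C=8 and continue. So C=8.
Step 6. [col 3: S + C ≡ L (mod 10)] from column 3 (C=8, L=0, carry-in 0, digits 0,1,3,7,8 already taken and all letters distinct): S must equal 2, so S=2.
Step 7. [col 4: S + Y ≡ R (mod 10)] column 4: given S=2, carry-in 1, and digits 0,1,2,3,7,8 already taken and all letters distinct, S+Y≡R (mod 10) forces Y=6, so Y=6.
Step 8. [col 4: S + Y ≡ R (mod 10)] from column 4 (S=2, Y=6, carry-in 1, digits 0,1,2,3,6,7,8 already taken and all letters distinct): R must equal 9, so R=9.
Step 9. [col 5: R + Y ≡ V (mod 10)] column 5: given R=9, Y=6, carry-in 0, and digits 0,1,2,3,6,7,8,9 already taken and all letters distinct, R+Y≡V (mod 10) forces V=5 ⇒ V=5.

Answer: C=8, G=3, K=1, L=0, Q=7, R=9, S=2, V=5, Y=6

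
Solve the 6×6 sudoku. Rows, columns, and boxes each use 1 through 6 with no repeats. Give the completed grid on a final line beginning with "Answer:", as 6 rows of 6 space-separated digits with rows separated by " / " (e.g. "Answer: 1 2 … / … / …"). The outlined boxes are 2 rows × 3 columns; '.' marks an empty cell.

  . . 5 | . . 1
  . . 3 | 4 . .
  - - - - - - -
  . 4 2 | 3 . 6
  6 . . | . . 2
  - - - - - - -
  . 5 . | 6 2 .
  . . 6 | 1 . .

Step 1. [r5c3∈{1,4}] in col 3, 4 fits only at r5c3. So r5c3=4.
Step 2. [r5c1∈{1,3}] across row 5, 1 lands solely at r5c1, so r5c1=1.
Step 3. [r2c1∈{2}] r2c1 is down to just 2, so r2c1=2.
Step 4. [r6c6∈{3,4,5}] col 6 places 4 nowhere but r6c6, so r6c6=4.
Step 5. [r6c5∈{3,5}] 5 has one home in row 6: r6c5, so r6c5=5.
Step 6. [r1c2∈{6}] only 6 remains possible at r1c2, so r1c2=6.
Step 7. [r4c2∈{1,3}] in row 4, 3 fits only at r4c2, so r4c2=3.
Step 8. [r3c5∈{1}] r3c5 has the single candidate 1, so r3c5=1.
Step 9. [r2c5∈{6}] r2c5 has the single candidate 6, so r2c5=6.
Step 10. [r1c5∈{3}] r1c5 is down to just 3. So r1c5=3.
Step 11. [r4c5∈{4}] only 4 remains possible at r4c5. So r4c5=4.
Step 12. [r3c1∈{5}] r3c1 is down to just 5. So r3c1=5.
Step 13. [r6c1∈{3}] only 3 remains possible at r6c1. So r6c1=3.
Step 14. [r4c3∈{1}] r4c3 has the single candidate 1, so r4c3=1.
Step 15. [r2c2∈{1}] r2c2's peers cover all but 1. So r2c2=1.
Step 16. [r2c6∈{5}] r2c6's peers cover all but 5 ⇒ r2c6=5.
Step 17. [r6c2∈{2}] r6c2 has the single candidate 2, so r6c2=2.
Step 18. [r1c1∈{4}] r1c1 has the single candidate 4, so r1c1=4.
Step 19. [r4c4∈{5}] only 5 remains possible at r4c4. So r4c4=5.
Step 20. [r1c4∈{2}] r1c4 is down to just 2 ⇒ r1c4=2.
Step 21. [r5c6∈{3}] nothing but 3 survives at r5c6 ⇒ r5c6=3.

Answer: 4 6 5 2 3 1 / 2 1 3 4 6 5 / 5 4 2 3 1 6 / 6 3 1 5 4 2 / 1 5 4 6 2 3 / 3 2 6 1 5 4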